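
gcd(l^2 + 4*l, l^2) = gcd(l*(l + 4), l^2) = l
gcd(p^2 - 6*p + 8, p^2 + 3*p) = 1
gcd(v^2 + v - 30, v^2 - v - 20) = v - 5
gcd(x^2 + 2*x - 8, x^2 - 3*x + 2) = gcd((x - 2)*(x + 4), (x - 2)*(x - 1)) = x - 2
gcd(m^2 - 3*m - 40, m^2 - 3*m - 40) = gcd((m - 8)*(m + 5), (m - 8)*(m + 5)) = m^2 - 3*m - 40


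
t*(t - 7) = t^2 - 7*t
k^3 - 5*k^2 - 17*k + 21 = (k - 7)*(k - 1)*(k + 3)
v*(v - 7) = v^2 - 7*v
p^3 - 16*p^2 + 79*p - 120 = (p - 8)*(p - 5)*(p - 3)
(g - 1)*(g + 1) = g^2 - 1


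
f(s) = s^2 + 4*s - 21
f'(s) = 2*s + 4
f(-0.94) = -23.88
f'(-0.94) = 2.12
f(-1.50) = -24.75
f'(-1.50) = 1.00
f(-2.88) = -24.23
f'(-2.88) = -1.76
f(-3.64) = -22.31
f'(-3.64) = -3.28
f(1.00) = -16.00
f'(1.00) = 6.00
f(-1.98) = -25.00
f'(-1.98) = 0.04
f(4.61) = 18.69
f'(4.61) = 13.22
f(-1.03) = -24.06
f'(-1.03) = 1.94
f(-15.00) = 144.00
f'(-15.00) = -26.00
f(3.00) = 0.00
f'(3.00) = 10.00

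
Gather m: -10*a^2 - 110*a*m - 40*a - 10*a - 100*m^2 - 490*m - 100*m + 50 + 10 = -10*a^2 - 50*a - 100*m^2 + m*(-110*a - 590) + 60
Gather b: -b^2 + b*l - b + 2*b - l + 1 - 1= -b^2 + b*(l + 1) - l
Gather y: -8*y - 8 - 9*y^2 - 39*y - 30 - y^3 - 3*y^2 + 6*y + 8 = -y^3 - 12*y^2 - 41*y - 30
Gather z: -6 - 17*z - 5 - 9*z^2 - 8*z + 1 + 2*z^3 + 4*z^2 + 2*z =2*z^3 - 5*z^2 - 23*z - 10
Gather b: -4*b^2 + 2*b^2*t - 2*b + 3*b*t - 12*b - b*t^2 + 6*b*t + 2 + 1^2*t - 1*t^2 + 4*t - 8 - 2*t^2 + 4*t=b^2*(2*t - 4) + b*(-t^2 + 9*t - 14) - 3*t^2 + 9*t - 6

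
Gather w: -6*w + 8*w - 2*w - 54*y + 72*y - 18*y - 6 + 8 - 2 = 0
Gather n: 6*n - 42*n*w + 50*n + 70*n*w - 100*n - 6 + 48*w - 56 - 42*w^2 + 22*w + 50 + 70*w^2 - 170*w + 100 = n*(28*w - 44) + 28*w^2 - 100*w + 88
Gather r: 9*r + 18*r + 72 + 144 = 27*r + 216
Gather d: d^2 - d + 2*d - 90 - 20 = d^2 + d - 110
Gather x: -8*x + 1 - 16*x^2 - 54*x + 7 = -16*x^2 - 62*x + 8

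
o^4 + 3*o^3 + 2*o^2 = o^2*(o + 1)*(o + 2)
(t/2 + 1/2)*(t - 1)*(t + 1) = t^3/2 + t^2/2 - t/2 - 1/2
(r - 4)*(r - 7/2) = r^2 - 15*r/2 + 14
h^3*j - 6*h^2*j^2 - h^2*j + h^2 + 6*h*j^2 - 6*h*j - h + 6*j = (h - 1)*(h - 6*j)*(h*j + 1)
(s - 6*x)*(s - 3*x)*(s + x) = s^3 - 8*s^2*x + 9*s*x^2 + 18*x^3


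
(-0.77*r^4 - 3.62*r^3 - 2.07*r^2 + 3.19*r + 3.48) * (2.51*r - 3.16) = -1.9327*r^5 - 6.653*r^4 + 6.2435*r^3 + 14.5481*r^2 - 1.3456*r - 10.9968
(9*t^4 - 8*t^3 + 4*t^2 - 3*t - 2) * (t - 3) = 9*t^5 - 35*t^4 + 28*t^3 - 15*t^2 + 7*t + 6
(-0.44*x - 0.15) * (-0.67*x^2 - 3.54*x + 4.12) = 0.2948*x^3 + 1.6581*x^2 - 1.2818*x - 0.618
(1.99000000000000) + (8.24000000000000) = 10.2300000000000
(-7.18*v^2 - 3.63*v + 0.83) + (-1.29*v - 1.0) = -7.18*v^2 - 4.92*v - 0.17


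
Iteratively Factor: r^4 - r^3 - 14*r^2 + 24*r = (r - 2)*(r^3 + r^2 - 12*r) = (r - 2)*(r + 4)*(r^2 - 3*r) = (r - 3)*(r - 2)*(r + 4)*(r)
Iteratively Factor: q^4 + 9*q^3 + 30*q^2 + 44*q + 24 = (q + 2)*(q^3 + 7*q^2 + 16*q + 12) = (q + 2)^2*(q^2 + 5*q + 6) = (q + 2)^2*(q + 3)*(q + 2)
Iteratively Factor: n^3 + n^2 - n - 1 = (n + 1)*(n^2 - 1) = (n + 1)^2*(n - 1)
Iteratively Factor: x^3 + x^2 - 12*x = (x - 3)*(x^2 + 4*x) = x*(x - 3)*(x + 4)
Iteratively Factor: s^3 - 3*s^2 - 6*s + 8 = (s - 1)*(s^2 - 2*s - 8) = (s - 4)*(s - 1)*(s + 2)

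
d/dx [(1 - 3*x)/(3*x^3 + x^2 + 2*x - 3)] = (-9*x^3 - 3*x^2 - 6*x + (3*x - 1)*(9*x^2 + 2*x + 2) + 9)/(3*x^3 + x^2 + 2*x - 3)^2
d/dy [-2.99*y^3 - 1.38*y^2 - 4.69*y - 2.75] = -8.97*y^2 - 2.76*y - 4.69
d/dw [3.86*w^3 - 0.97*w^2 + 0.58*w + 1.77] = 11.58*w^2 - 1.94*w + 0.58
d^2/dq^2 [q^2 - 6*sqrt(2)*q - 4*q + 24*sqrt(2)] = 2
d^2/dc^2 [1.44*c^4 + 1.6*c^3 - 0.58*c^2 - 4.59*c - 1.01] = 17.28*c^2 + 9.6*c - 1.16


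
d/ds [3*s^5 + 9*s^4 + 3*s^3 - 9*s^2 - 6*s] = 15*s^4 + 36*s^3 + 9*s^2 - 18*s - 6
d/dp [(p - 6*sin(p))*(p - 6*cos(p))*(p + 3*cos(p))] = 3*p^2*sin(p) - 6*p^2*cos(p) + 3*p^2 - 12*p*sin(p) + 18*sqrt(2)*p*sin(2*p + pi/4) - 6*p*cos(p) + 27*cos(p) + 81*cos(3*p) - 9*sqrt(2)*cos(2*p + pi/4) - 9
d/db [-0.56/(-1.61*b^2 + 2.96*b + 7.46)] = (1.6576 - 1.8032*b)/(-1.61*b^2 + 2.96*b + 7.46)^2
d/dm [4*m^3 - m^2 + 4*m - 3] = 12*m^2 - 2*m + 4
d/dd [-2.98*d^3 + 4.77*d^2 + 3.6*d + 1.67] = -8.94*d^2 + 9.54*d + 3.6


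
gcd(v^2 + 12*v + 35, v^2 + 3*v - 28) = v + 7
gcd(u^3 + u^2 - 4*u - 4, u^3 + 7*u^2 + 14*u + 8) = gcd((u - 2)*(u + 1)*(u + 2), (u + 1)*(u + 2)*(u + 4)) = u^2 + 3*u + 2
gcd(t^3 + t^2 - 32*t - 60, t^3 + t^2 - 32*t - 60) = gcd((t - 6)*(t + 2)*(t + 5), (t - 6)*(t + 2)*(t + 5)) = t^3 + t^2 - 32*t - 60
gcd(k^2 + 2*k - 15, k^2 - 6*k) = 1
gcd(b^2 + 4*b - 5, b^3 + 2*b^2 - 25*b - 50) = b + 5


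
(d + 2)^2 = d^2 + 4*d + 4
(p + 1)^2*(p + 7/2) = p^3 + 11*p^2/2 + 8*p + 7/2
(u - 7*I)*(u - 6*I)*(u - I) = u^3 - 14*I*u^2 - 55*u + 42*I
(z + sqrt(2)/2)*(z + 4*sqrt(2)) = z^2 + 9*sqrt(2)*z/2 + 4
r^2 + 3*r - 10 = (r - 2)*(r + 5)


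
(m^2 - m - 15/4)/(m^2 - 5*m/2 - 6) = (m - 5/2)/(m - 4)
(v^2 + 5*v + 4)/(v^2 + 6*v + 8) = (v + 1)/(v + 2)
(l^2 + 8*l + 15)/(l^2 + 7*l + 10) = (l + 3)/(l + 2)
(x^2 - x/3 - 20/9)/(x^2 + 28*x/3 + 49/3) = (9*x^2 - 3*x - 20)/(3*(3*x^2 + 28*x + 49))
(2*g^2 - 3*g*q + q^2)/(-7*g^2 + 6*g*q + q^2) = (-2*g + q)/(7*g + q)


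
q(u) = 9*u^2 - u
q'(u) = 18*u - 1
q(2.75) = 65.31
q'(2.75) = 48.50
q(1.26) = 13.03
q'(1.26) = 21.68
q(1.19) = 11.55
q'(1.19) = 20.42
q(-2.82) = 74.39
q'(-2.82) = -51.76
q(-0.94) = 8.89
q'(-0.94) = -17.92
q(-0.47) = 2.46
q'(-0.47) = -9.46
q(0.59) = 2.54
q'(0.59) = 9.62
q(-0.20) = 0.56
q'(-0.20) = -4.60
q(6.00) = 318.00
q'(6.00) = 107.00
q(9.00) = 720.00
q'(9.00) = 161.00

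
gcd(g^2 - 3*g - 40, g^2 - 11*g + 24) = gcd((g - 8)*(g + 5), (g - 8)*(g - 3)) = g - 8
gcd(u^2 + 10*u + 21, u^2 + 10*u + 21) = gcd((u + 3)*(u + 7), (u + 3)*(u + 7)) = u^2 + 10*u + 21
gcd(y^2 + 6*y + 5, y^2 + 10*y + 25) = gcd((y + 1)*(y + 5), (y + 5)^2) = y + 5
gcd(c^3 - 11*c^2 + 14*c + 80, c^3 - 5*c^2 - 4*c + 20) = c^2 - 3*c - 10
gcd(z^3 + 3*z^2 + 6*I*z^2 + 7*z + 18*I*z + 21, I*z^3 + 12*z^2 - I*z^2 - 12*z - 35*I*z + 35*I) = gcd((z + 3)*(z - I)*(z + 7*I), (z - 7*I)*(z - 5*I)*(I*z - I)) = 1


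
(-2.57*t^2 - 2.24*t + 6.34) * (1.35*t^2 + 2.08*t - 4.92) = -3.4695*t^4 - 8.3696*t^3 + 16.5442*t^2 + 24.208*t - 31.1928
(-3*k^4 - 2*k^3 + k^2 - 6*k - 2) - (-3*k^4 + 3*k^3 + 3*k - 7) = -5*k^3 + k^2 - 9*k + 5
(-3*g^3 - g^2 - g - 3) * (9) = -27*g^3 - 9*g^2 - 9*g - 27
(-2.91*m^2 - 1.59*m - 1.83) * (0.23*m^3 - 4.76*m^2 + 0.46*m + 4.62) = -0.6693*m^5 + 13.4859*m^4 + 5.8089*m^3 - 5.4648*m^2 - 8.1876*m - 8.4546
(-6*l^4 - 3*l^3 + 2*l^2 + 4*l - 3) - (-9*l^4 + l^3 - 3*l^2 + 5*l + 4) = 3*l^4 - 4*l^3 + 5*l^2 - l - 7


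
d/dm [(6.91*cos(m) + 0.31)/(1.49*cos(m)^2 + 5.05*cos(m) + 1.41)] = (10.2959*cos(m)^2 + 0.9238*cos(m) - 8.1776)*sin(m)/(2.2201*cos(m)^4 + 15.049*cos(m)^3 + 29.7043*cos(m)^2 + 14.241*cos(m) + 1.9881)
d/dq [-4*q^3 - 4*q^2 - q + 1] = -12*q^2 - 8*q - 1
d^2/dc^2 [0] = 0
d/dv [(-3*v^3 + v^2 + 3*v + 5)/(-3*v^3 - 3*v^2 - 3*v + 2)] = (12*v^4 + 36*v^3 + 33*v^2 + 34*v + 21)/(9*v^6 + 18*v^5 + 27*v^4 + 6*v^3 - 3*v^2 - 12*v + 4)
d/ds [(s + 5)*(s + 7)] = 2*s + 12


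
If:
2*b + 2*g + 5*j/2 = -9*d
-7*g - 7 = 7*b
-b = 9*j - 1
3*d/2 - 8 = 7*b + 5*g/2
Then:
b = -563/481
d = 224/1443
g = 82/481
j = 116/481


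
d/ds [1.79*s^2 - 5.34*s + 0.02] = 3.58*s - 5.34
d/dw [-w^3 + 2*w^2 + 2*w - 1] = -3*w^2 + 4*w + 2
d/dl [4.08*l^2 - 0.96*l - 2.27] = 8.16*l - 0.96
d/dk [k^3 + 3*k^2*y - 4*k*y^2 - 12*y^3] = 3*k^2 + 6*k*y - 4*y^2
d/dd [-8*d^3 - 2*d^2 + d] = -24*d^2 - 4*d + 1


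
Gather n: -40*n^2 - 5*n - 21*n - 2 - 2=-40*n^2 - 26*n - 4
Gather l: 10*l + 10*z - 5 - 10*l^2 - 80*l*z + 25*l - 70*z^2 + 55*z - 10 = -10*l^2 + l*(35 - 80*z) - 70*z^2 + 65*z - 15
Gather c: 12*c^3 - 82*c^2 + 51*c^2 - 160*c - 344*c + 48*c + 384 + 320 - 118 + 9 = 12*c^3 - 31*c^2 - 456*c + 595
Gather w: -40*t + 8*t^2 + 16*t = 8*t^2 - 24*t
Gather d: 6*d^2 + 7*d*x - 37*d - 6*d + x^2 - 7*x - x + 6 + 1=6*d^2 + d*(7*x - 43) + x^2 - 8*x + 7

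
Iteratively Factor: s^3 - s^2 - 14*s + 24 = (s - 3)*(s^2 + 2*s - 8) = (s - 3)*(s + 4)*(s - 2)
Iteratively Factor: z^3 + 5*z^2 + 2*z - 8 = (z + 2)*(z^2 + 3*z - 4) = (z - 1)*(z + 2)*(z + 4)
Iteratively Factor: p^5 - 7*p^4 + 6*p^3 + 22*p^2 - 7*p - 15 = (p + 1)*(p^4 - 8*p^3 + 14*p^2 + 8*p - 15) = (p - 1)*(p + 1)*(p^3 - 7*p^2 + 7*p + 15) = (p - 1)*(p + 1)^2*(p^2 - 8*p + 15) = (p - 3)*(p - 1)*(p + 1)^2*(p - 5)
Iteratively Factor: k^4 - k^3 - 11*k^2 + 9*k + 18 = (k + 3)*(k^3 - 4*k^2 + k + 6) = (k - 2)*(k + 3)*(k^2 - 2*k - 3) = (k - 2)*(k + 1)*(k + 3)*(k - 3)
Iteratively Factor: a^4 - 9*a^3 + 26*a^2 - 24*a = (a - 2)*(a^3 - 7*a^2 + 12*a) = a*(a - 2)*(a^2 - 7*a + 12) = a*(a - 4)*(a - 2)*(a - 3)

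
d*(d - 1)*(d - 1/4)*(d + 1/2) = d^4 - 3*d^3/4 - 3*d^2/8 + d/8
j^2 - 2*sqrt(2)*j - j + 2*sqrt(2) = (j - 1)*(j - 2*sqrt(2))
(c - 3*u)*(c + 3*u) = c^2 - 9*u^2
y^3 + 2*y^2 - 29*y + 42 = (y - 3)*(y - 2)*(y + 7)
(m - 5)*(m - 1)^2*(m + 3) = m^4 - 4*m^3 - 10*m^2 + 28*m - 15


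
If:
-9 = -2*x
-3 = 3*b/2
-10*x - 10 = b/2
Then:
No Solution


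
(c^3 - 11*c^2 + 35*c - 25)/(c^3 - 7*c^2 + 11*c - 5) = (c - 5)/(c - 1)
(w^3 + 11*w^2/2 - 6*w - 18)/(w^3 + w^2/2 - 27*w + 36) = (2*w^2 - w - 6)/(2*w^2 - 11*w + 12)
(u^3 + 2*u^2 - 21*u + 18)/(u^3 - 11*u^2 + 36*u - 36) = (u^2 + 5*u - 6)/(u^2 - 8*u + 12)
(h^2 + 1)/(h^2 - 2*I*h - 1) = (h + I)/(h - I)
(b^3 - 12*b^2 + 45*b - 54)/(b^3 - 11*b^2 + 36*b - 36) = (b - 3)/(b - 2)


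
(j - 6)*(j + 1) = j^2 - 5*j - 6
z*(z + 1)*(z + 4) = z^3 + 5*z^2 + 4*z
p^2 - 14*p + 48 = (p - 8)*(p - 6)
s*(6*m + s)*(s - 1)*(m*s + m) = 6*m^2*s^3 - 6*m^2*s + m*s^4 - m*s^2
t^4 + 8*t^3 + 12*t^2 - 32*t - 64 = (t - 2)*(t + 2)*(t + 4)^2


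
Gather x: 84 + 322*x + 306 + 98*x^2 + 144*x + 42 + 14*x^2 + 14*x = 112*x^2 + 480*x + 432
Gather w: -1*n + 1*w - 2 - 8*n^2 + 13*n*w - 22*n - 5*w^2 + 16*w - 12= -8*n^2 - 23*n - 5*w^2 + w*(13*n + 17) - 14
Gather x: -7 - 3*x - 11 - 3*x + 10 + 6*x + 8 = 0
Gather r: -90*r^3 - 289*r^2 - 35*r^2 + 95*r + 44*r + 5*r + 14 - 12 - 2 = -90*r^3 - 324*r^2 + 144*r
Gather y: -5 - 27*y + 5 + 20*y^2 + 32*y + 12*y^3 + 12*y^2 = 12*y^3 + 32*y^2 + 5*y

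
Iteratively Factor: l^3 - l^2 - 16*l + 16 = (l + 4)*(l^2 - 5*l + 4) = (l - 4)*(l + 4)*(l - 1)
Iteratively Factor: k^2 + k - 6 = (k + 3)*(k - 2)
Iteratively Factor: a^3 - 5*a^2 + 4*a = (a - 4)*(a^2 - a) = (a - 4)*(a - 1)*(a)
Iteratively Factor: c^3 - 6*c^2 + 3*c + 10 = (c - 2)*(c^2 - 4*c - 5) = (c - 5)*(c - 2)*(c + 1)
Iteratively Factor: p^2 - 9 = (p - 3)*(p + 3)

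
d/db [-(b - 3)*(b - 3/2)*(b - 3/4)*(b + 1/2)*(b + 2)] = -5*b^4 + 11*b^3 + 51*b^2/4 - 177*b/8 + 9/16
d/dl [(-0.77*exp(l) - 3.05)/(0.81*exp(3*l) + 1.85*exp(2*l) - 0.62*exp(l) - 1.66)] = (1.2474*exp(3*l) + 8.836*exp(2*l) + 11.285*exp(l) - 0.6128)*exp(l)/(0.6561*exp(6*l) + 2.997*exp(5*l) + 2.4181*exp(4*l) - 4.9832*exp(3*l) - 5.7576*exp(2*l) + 2.0584*exp(l) + 2.7556)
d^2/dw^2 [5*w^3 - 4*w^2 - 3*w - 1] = 30*w - 8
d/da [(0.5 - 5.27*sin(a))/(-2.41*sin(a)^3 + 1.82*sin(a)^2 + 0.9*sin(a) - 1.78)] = (-25.4014*sin(a)^3 + 13.2064*sin(a)^2 - 1.82*sin(a) + 8.9306)*cos(a)/(5.8081*sin(a)^6 - 8.7724*sin(a)^5 - 1.0256*sin(a)^4 + 11.8556*sin(a)^3 - 5.6692*sin(a)^2 - 3.204*sin(a) + 3.1684)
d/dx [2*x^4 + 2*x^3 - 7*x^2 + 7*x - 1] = 8*x^3 + 6*x^2 - 14*x + 7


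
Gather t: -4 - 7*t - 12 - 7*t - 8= -14*t - 24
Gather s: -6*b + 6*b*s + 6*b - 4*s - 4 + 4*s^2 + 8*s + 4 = 4*s^2 + s*(6*b + 4)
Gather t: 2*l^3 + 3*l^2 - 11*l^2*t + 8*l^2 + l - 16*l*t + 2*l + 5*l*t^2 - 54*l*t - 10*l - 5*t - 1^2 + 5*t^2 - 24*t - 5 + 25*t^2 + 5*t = 2*l^3 + 11*l^2 - 7*l + t^2*(5*l + 30) + t*(-11*l^2 - 70*l - 24) - 6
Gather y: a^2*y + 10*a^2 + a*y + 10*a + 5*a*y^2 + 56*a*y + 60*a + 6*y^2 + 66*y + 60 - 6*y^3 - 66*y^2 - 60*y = 10*a^2 + 70*a - 6*y^3 + y^2*(5*a - 60) + y*(a^2 + 57*a + 6) + 60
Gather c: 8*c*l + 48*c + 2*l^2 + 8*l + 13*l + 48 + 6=c*(8*l + 48) + 2*l^2 + 21*l + 54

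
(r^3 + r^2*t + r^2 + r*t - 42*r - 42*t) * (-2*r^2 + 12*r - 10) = -2*r^5 - 2*r^4*t + 10*r^4 + 10*r^3*t + 86*r^3 + 86*r^2*t - 514*r^2 - 514*r*t + 420*r + 420*t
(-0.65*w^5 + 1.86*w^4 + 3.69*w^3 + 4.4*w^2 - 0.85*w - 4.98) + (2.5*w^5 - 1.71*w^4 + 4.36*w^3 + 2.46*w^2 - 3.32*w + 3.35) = 1.85*w^5 + 0.15*w^4 + 8.05*w^3 + 6.86*w^2 - 4.17*w - 1.63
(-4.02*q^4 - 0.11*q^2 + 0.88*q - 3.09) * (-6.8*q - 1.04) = 27.336*q^5 + 4.1808*q^4 + 0.748*q^3 - 5.8696*q^2 + 20.0968*q + 3.2136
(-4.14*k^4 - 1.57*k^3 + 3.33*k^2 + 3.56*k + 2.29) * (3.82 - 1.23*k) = 5.0922*k^5 - 13.8837*k^4 - 10.0933*k^3 + 8.3418*k^2 + 10.7825*k + 8.7478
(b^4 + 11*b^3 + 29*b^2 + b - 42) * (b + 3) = b^5 + 14*b^4 + 62*b^3 + 88*b^2 - 39*b - 126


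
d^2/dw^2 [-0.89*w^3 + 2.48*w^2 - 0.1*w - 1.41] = 4.96 - 5.34*w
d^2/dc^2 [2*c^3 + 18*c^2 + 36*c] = 12*c + 36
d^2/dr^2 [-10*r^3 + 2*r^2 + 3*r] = 4 - 60*r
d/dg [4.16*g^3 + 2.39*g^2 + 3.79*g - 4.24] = 12.48*g^2 + 4.78*g + 3.79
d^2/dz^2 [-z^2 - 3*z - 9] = -2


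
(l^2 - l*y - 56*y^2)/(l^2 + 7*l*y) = (l - 8*y)/l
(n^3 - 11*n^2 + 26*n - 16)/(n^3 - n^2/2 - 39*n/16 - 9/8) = 16*(n^2 - 9*n + 8)/(16*n^2 + 24*n + 9)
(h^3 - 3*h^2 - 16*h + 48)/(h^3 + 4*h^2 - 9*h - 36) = (h - 4)/(h + 3)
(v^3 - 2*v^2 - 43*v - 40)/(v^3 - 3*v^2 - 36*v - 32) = (v + 5)/(v + 4)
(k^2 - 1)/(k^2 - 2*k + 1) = (k + 1)/(k - 1)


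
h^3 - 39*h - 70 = (h - 7)*(h + 2)*(h + 5)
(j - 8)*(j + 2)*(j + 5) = j^3 - j^2 - 46*j - 80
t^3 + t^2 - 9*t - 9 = (t - 3)*(t + 1)*(t + 3)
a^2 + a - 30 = (a - 5)*(a + 6)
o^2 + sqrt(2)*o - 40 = (o - 4*sqrt(2))*(o + 5*sqrt(2))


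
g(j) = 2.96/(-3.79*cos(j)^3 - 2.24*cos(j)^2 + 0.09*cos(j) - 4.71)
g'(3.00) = -0.25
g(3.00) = -0.89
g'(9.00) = -0.45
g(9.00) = -0.78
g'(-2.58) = 0.40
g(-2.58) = -0.72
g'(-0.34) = 0.15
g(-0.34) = -0.30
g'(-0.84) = 0.38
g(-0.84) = -0.44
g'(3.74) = 0.38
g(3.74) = -0.71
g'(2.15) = -0.09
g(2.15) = -0.62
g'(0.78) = -0.36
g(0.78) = -0.41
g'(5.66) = 0.29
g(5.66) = -0.36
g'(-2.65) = 0.43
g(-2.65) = -0.75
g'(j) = 2.96*(-11.37*sin(j)*cos(j)^2 - 4.48*sin(j)*cos(j) + 0.09*sin(j))/(-3.79*cos(j)^3 - 2.24*cos(j)^2 + 0.09*cos(j) - 4.71)^2 = (-33.6552*cos(j)^2 - 13.2608*cos(j) + 0.2664)*sin(j)/(3.79*cos(j)^3 + 2.24*cos(j)^2 - 0.09*cos(j) + 4.71)^2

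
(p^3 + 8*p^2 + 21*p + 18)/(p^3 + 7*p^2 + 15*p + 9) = (p + 2)/(p + 1)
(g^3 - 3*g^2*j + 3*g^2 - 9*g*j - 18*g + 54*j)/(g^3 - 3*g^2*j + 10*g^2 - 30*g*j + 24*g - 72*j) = (g - 3)/(g + 4)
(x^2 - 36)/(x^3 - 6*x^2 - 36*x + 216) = 1/(x - 6)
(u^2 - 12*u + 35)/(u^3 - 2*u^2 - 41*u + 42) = (u - 5)/(u^2 + 5*u - 6)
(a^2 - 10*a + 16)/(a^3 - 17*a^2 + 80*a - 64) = (a - 2)/(a^2 - 9*a + 8)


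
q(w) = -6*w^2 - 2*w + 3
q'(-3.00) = 34.00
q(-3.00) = -45.00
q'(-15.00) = 178.00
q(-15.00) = -1317.00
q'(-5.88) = 68.56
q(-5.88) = -192.69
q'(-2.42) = 27.04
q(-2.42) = -27.30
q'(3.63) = -45.56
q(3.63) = -83.32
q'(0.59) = -9.08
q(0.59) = -0.27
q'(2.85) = -36.20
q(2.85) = -51.44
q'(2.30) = -29.60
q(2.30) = -33.34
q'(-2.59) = 29.08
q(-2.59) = -32.07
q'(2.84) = -36.08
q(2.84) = -51.07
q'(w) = -12*w - 2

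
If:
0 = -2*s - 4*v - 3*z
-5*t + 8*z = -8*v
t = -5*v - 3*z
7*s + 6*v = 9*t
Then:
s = 0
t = 0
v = 0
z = 0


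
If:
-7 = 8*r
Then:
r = -7/8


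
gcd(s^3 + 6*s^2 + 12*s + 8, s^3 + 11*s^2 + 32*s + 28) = s^2 + 4*s + 4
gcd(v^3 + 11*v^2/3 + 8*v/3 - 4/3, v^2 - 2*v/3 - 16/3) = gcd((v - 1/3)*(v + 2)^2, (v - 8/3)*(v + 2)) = v + 2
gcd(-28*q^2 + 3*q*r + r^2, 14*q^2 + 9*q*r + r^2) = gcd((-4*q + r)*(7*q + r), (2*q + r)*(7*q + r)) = 7*q + r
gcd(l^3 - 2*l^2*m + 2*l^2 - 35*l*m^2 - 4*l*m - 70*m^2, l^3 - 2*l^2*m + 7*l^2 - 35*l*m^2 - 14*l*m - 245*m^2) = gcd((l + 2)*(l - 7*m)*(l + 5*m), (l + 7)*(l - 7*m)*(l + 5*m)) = l^2 - 2*l*m - 35*m^2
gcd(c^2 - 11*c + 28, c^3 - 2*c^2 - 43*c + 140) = c - 4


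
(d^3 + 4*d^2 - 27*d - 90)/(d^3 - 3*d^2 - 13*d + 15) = (d + 6)/(d - 1)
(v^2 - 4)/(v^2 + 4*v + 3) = (v^2 - 4)/(v^2 + 4*v + 3)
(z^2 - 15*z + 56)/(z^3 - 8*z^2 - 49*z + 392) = 1/(z + 7)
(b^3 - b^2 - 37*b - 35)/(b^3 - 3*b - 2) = (b^2 - 2*b - 35)/(b^2 - b - 2)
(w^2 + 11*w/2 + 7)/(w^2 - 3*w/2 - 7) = (2*w + 7)/(2*w - 7)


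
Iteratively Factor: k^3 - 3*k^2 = (k)*(k^2 - 3*k) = k*(k - 3)*(k)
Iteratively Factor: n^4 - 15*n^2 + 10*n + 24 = (n + 4)*(n^3 - 4*n^2 + n + 6) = (n - 2)*(n + 4)*(n^2 - 2*n - 3) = (n - 2)*(n + 1)*(n + 4)*(n - 3)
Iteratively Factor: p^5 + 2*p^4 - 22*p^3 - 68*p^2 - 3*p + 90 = (p + 3)*(p^4 - p^3 - 19*p^2 - 11*p + 30) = (p + 2)*(p + 3)*(p^3 - 3*p^2 - 13*p + 15) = (p + 2)*(p + 3)^2*(p^2 - 6*p + 5) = (p - 1)*(p + 2)*(p + 3)^2*(p - 5)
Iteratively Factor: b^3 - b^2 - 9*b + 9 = (b + 3)*(b^2 - 4*b + 3) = (b - 1)*(b + 3)*(b - 3)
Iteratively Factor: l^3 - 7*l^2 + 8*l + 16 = (l - 4)*(l^2 - 3*l - 4) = (l - 4)*(l + 1)*(l - 4)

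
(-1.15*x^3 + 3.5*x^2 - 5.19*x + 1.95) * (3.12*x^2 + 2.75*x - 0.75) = -3.588*x^5 + 7.7575*x^4 - 5.7053*x^3 - 10.8135*x^2 + 9.255*x - 1.4625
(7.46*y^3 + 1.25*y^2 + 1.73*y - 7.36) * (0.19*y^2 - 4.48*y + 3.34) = 1.4174*y^5 - 33.1833*y^4 + 19.6451*y^3 - 4.9738*y^2 + 38.751*y - 24.5824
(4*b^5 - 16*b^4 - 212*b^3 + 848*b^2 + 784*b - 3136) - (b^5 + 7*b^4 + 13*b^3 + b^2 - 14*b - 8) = 3*b^5 - 23*b^4 - 225*b^3 + 847*b^2 + 798*b - 3128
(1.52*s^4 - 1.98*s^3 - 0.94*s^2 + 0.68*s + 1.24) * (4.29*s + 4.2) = 6.5208*s^5 - 2.1102*s^4 - 12.3486*s^3 - 1.0308*s^2 + 8.1756*s + 5.208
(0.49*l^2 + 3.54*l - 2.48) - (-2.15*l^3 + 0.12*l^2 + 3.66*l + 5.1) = 2.15*l^3 + 0.37*l^2 - 0.12*l - 7.58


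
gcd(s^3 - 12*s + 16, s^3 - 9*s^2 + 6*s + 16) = s - 2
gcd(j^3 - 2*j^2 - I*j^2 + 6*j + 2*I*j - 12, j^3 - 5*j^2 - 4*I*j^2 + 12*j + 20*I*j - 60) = j + 2*I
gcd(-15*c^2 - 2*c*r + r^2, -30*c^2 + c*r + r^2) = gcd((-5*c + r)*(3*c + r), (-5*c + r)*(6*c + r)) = -5*c + r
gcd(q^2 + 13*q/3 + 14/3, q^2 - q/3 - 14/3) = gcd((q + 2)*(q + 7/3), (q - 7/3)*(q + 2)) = q + 2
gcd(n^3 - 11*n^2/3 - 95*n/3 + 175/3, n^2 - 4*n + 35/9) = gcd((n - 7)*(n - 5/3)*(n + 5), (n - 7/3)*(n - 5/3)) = n - 5/3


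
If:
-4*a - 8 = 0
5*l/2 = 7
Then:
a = -2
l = 14/5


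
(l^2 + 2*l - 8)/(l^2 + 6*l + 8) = (l - 2)/(l + 2)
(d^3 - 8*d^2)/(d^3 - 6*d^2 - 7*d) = d*(8 - d)/(-d^2 + 6*d + 7)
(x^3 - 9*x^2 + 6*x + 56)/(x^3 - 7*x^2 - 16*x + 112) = (x + 2)/(x + 4)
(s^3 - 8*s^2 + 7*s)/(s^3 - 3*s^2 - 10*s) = (-s^2 + 8*s - 7)/(-s^2 + 3*s + 10)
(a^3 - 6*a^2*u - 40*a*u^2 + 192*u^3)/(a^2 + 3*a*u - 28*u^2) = (a^2 - 2*a*u - 48*u^2)/(a + 7*u)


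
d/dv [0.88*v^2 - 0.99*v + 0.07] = 1.76*v - 0.99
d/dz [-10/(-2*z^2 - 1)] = -40*z/(2*z^2 + 1)^2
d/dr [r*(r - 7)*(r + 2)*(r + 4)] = 4*r^3 - 3*r^2 - 68*r - 56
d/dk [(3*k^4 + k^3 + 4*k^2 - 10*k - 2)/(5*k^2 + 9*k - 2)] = 2*(15*k^5 + 43*k^4 - 3*k^3 + 40*k^2 + 2*k + 19)/(25*k^4 + 90*k^3 + 61*k^2 - 36*k + 4)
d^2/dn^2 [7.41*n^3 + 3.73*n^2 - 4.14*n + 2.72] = 44.46*n + 7.46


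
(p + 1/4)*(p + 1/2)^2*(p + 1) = p^4 + 9*p^3/4 + 7*p^2/4 + 9*p/16 + 1/16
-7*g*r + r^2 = r*(-7*g + r)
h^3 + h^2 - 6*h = h*(h - 2)*(h + 3)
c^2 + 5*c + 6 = (c + 2)*(c + 3)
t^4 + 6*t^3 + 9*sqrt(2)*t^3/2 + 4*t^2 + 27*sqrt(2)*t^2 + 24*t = t*(t + 6)*(t + sqrt(2)/2)*(t + 4*sqrt(2))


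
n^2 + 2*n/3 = n*(n + 2/3)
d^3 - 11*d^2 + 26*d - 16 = (d - 8)*(d - 2)*(d - 1)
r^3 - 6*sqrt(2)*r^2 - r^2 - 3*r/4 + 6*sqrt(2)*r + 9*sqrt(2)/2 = (r - 3/2)*(r + 1/2)*(r - 6*sqrt(2))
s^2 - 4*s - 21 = (s - 7)*(s + 3)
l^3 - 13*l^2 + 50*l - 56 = (l - 7)*(l - 4)*(l - 2)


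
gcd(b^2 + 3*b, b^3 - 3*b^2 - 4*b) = b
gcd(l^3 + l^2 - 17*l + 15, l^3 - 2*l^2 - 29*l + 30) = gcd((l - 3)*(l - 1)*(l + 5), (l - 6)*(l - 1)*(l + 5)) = l^2 + 4*l - 5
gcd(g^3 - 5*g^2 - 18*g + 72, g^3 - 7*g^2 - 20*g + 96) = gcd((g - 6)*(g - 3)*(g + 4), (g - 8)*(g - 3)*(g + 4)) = g^2 + g - 12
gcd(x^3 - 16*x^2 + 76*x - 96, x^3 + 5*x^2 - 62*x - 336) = x - 8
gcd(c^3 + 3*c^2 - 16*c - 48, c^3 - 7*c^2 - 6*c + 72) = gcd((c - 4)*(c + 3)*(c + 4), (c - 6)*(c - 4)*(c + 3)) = c^2 - c - 12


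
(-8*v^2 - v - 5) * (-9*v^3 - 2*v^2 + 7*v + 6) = 72*v^5 + 25*v^4 - 9*v^3 - 45*v^2 - 41*v - 30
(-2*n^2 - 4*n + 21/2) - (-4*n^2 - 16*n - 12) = 2*n^2 + 12*n + 45/2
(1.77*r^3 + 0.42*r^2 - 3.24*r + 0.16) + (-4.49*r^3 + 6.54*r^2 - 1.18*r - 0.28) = -2.72*r^3 + 6.96*r^2 - 4.42*r - 0.12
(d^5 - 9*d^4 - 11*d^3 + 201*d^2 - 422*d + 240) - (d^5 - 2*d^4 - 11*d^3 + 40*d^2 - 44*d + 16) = -7*d^4 + 161*d^2 - 378*d + 224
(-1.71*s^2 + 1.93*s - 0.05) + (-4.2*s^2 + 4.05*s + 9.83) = -5.91*s^2 + 5.98*s + 9.78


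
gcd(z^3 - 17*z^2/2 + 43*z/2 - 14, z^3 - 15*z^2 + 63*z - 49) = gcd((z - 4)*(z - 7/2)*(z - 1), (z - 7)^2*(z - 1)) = z - 1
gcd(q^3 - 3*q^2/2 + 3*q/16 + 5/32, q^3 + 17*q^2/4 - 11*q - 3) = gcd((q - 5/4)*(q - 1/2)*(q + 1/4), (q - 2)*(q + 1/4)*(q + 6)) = q + 1/4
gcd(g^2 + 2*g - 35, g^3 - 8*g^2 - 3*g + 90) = g - 5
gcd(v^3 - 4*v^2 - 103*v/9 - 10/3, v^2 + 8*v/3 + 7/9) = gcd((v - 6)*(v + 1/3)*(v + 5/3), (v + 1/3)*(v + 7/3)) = v + 1/3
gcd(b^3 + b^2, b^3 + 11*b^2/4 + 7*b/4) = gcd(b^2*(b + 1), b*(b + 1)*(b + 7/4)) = b^2 + b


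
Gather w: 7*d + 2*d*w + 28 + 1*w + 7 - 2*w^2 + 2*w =7*d - 2*w^2 + w*(2*d + 3) + 35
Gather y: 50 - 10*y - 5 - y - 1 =44 - 11*y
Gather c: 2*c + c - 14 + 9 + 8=3*c + 3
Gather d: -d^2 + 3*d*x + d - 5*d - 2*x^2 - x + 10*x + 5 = -d^2 + d*(3*x - 4) - 2*x^2 + 9*x + 5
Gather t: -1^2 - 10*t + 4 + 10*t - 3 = 0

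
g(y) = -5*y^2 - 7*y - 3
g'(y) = -10*y - 7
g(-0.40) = -1.00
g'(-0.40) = -3.00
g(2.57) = -54.01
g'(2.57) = -32.70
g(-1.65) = -5.06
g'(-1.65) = 9.50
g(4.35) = -128.06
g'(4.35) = -50.50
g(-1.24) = -2.01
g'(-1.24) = 5.40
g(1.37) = -21.97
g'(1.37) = -20.70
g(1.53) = -25.41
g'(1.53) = -22.30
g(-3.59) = -42.31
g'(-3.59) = 28.90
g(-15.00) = -1023.00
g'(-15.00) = 143.00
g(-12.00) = -639.00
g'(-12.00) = 113.00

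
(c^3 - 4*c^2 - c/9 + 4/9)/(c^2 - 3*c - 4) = (c^2 - 1/9)/(c + 1)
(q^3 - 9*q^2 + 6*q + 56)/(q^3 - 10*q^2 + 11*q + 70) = (q - 4)/(q - 5)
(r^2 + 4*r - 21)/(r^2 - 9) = (r + 7)/(r + 3)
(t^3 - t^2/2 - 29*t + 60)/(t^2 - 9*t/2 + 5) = (t^2 + 2*t - 24)/(t - 2)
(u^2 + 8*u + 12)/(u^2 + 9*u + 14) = (u + 6)/(u + 7)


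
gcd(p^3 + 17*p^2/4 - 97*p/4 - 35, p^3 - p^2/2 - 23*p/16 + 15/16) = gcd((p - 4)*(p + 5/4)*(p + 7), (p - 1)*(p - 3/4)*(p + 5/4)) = p + 5/4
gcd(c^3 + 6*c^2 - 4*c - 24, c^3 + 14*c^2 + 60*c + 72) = c^2 + 8*c + 12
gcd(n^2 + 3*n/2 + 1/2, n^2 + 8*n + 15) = 1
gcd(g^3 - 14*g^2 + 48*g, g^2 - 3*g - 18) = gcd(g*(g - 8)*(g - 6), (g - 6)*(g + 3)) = g - 6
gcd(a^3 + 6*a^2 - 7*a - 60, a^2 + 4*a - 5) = a + 5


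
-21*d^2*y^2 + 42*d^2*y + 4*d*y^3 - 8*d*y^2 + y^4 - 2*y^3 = y*(-3*d + y)*(7*d + y)*(y - 2)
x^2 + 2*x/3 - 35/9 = (x - 5/3)*(x + 7/3)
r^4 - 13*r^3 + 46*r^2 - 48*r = r*(r - 8)*(r - 3)*(r - 2)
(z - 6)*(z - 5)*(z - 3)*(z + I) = z^4 - 14*z^3 + I*z^3 + 63*z^2 - 14*I*z^2 - 90*z + 63*I*z - 90*I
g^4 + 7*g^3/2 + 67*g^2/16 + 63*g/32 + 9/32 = (g + 1/4)*(g + 3/4)*(g + 1)*(g + 3/2)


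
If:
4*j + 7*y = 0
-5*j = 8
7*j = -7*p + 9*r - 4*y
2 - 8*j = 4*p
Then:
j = -8/5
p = 37/10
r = 257/126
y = 32/35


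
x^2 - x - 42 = (x - 7)*(x + 6)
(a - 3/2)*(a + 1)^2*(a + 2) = a^4 + 5*a^3/2 - a^2 - 11*a/2 - 3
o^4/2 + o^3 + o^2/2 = o^2*(o/2 + 1/2)*(o + 1)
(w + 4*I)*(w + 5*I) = w^2 + 9*I*w - 20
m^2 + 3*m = m*(m + 3)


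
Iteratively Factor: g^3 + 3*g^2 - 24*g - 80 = (g + 4)*(g^2 - g - 20) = (g + 4)^2*(g - 5)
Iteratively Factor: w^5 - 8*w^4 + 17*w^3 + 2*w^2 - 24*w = (w - 4)*(w^4 - 4*w^3 + w^2 + 6*w) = w*(w - 4)*(w^3 - 4*w^2 + w + 6) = w*(w - 4)*(w - 2)*(w^2 - 2*w - 3) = w*(w - 4)*(w - 2)*(w + 1)*(w - 3)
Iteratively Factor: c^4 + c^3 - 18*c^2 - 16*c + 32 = (c - 1)*(c^3 + 2*c^2 - 16*c - 32) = (c - 1)*(c + 4)*(c^2 - 2*c - 8) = (c - 4)*(c - 1)*(c + 4)*(c + 2)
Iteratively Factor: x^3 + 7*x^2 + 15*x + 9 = (x + 1)*(x^2 + 6*x + 9) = (x + 1)*(x + 3)*(x + 3)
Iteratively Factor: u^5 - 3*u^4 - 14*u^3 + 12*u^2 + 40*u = (u - 5)*(u^4 + 2*u^3 - 4*u^2 - 8*u) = (u - 5)*(u + 2)*(u^3 - 4*u) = (u - 5)*(u - 2)*(u + 2)*(u^2 + 2*u) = (u - 5)*(u - 2)*(u + 2)^2*(u)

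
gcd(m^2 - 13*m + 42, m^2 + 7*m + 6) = 1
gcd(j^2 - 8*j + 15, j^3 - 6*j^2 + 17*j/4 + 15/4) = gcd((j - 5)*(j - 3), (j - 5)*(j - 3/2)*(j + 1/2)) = j - 5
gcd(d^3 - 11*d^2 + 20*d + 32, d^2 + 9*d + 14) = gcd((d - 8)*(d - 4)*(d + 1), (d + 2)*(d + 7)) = 1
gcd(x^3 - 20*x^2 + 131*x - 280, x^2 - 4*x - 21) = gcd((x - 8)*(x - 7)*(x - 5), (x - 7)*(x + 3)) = x - 7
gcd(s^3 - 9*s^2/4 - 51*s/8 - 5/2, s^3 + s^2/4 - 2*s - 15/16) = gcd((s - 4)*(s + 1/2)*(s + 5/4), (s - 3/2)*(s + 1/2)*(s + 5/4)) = s^2 + 7*s/4 + 5/8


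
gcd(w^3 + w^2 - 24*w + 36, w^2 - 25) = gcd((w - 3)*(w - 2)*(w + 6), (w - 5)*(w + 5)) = 1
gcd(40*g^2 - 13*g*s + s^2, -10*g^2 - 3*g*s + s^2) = -5*g + s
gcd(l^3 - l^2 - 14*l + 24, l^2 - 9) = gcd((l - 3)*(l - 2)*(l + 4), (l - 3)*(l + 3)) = l - 3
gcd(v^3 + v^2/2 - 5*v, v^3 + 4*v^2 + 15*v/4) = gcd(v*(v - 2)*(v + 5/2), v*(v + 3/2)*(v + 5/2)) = v^2 + 5*v/2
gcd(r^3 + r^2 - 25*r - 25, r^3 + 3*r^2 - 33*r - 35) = r^2 - 4*r - 5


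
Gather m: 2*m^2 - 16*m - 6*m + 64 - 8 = 2*m^2 - 22*m + 56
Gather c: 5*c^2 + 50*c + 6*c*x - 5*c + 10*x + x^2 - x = 5*c^2 + c*(6*x + 45) + x^2 + 9*x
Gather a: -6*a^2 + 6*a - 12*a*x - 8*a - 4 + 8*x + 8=-6*a^2 + a*(-12*x - 2) + 8*x + 4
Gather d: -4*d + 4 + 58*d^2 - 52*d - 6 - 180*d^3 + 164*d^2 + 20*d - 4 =-180*d^3 + 222*d^2 - 36*d - 6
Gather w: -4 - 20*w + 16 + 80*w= 60*w + 12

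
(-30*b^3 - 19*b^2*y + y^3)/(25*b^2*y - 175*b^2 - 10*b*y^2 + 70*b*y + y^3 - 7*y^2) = (6*b^2 + 5*b*y + y^2)/(-5*b*y + 35*b + y^2 - 7*y)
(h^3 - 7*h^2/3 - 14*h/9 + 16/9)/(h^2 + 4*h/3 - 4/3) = (3*h^2 - 5*h - 8)/(3*(h + 2))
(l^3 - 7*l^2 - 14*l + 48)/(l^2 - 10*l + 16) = l + 3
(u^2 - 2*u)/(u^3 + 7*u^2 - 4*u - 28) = u/(u^2 + 9*u + 14)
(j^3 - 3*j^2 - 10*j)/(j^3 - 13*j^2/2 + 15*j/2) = 2*(j + 2)/(2*j - 3)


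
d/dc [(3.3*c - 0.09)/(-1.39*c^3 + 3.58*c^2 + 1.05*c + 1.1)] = (9.174*c^3 - 12.1893*c^2 + 0.6444*c + 3.7245)/(1.9321*c^6 - 9.9524*c^5 + 9.8974*c^4 + 4.46*c^3 + 8.9785*c^2 + 2.31*c + 1.21)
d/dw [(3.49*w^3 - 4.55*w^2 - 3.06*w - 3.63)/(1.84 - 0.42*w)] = (-2.9316*w^3 + 21.1758*w^2 - 16.744*w - 7.155)/(0.1764*w^2 - 1.5456*w + 3.3856)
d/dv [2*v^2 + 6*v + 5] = 4*v + 6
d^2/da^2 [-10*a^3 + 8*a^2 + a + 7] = 16 - 60*a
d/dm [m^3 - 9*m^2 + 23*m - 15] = 3*m^2 - 18*m + 23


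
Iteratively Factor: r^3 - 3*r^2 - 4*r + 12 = (r - 2)*(r^2 - r - 6) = (r - 2)*(r + 2)*(r - 3)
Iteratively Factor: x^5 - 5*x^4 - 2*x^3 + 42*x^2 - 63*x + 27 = (x - 3)*(x^4 - 2*x^3 - 8*x^2 + 18*x - 9) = (x - 3)^2*(x^3 + x^2 - 5*x + 3) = (x - 3)^2*(x - 1)*(x^2 + 2*x - 3) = (x - 3)^2*(x - 1)^2*(x + 3)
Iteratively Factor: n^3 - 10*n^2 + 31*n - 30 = (n - 5)*(n^2 - 5*n + 6) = (n - 5)*(n - 2)*(n - 3)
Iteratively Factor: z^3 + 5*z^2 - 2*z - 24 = (z - 2)*(z^2 + 7*z + 12) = (z - 2)*(z + 3)*(z + 4)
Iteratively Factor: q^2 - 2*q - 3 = (q - 3)*(q + 1)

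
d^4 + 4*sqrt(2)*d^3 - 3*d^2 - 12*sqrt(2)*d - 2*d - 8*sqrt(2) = (d - 2)*(d + 1)^2*(d + 4*sqrt(2))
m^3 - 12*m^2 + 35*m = m*(m - 7)*(m - 5)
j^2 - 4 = (j - 2)*(j + 2)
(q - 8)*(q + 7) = q^2 - q - 56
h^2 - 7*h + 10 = (h - 5)*(h - 2)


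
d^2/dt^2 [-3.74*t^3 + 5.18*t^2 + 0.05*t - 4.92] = 10.36 - 22.44*t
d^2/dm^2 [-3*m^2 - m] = -6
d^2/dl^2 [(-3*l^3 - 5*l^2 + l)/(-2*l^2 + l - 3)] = 6*(-3*l^3 - 39*l^2 + 33*l + 14)/(8*l^6 - 12*l^5 + 42*l^4 - 37*l^3 + 63*l^2 - 27*l + 27)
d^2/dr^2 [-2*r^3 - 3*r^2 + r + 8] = -12*r - 6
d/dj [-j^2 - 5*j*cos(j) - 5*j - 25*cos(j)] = 5*j*sin(j) - 2*j + 25*sin(j) - 5*cos(j) - 5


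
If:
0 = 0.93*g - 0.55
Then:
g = 0.59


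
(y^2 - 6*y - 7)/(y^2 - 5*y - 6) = (y - 7)/(y - 6)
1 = 1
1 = 1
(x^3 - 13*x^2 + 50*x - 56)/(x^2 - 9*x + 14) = x - 4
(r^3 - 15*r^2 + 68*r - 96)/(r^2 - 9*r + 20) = (r^2 - 11*r + 24)/(r - 5)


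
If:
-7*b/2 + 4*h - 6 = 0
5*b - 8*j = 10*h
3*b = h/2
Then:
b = 12/41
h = 72/41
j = -165/82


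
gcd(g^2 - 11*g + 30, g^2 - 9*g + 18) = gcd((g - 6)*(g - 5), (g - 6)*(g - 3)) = g - 6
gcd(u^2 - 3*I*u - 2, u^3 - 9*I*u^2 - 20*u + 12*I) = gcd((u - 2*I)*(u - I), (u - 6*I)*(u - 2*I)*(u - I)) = u^2 - 3*I*u - 2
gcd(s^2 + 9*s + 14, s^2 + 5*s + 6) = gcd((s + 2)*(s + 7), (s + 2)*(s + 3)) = s + 2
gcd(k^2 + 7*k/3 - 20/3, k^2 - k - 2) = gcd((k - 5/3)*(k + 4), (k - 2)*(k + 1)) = 1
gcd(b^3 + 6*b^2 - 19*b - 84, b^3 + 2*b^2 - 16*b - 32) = b - 4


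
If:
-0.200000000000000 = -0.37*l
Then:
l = 0.54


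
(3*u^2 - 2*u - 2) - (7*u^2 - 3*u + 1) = -4*u^2 + u - 3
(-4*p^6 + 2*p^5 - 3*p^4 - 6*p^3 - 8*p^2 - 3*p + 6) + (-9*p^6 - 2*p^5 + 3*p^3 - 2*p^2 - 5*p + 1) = -13*p^6 - 3*p^4 - 3*p^3 - 10*p^2 - 8*p + 7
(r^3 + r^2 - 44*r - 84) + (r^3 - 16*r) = 2*r^3 + r^2 - 60*r - 84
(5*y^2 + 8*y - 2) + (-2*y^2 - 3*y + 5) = 3*y^2 + 5*y + 3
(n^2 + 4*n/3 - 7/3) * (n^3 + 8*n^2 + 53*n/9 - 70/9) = n^5 + 28*n^4/3 + 128*n^3/9 - 502*n^2/27 - 217*n/9 + 490/27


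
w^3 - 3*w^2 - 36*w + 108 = (w - 6)*(w - 3)*(w + 6)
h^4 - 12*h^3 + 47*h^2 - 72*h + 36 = (h - 6)*(h - 3)*(h - 2)*(h - 1)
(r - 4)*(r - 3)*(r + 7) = r^3 - 37*r + 84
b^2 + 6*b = b*(b + 6)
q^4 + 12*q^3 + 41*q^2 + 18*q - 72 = (q - 1)*(q + 3)*(q + 4)*(q + 6)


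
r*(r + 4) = r^2 + 4*r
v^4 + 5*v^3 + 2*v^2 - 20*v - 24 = (v - 2)*(v + 2)^2*(v + 3)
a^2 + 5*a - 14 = (a - 2)*(a + 7)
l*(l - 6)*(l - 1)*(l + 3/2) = l^4 - 11*l^3/2 - 9*l^2/2 + 9*l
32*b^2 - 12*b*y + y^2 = (-8*b + y)*(-4*b + y)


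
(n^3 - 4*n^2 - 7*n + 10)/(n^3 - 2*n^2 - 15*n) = (n^2 + n - 2)/(n*(n + 3))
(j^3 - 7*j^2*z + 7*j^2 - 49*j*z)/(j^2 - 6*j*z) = (j^2 - 7*j*z + 7*j - 49*z)/(j - 6*z)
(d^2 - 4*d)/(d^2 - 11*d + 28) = d/(d - 7)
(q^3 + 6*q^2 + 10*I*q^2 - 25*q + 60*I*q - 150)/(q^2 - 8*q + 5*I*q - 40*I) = (q^2 + q*(6 + 5*I) + 30*I)/(q - 8)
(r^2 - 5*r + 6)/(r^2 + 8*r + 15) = (r^2 - 5*r + 6)/(r^2 + 8*r + 15)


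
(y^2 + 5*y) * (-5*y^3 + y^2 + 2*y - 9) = -5*y^5 - 24*y^4 + 7*y^3 + y^2 - 45*y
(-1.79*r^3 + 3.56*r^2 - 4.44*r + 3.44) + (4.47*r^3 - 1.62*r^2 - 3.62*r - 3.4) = 2.68*r^3 + 1.94*r^2 - 8.06*r + 0.04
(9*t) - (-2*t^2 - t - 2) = 2*t^2 + 10*t + 2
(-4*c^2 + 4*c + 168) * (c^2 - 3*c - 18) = -4*c^4 + 16*c^3 + 228*c^2 - 576*c - 3024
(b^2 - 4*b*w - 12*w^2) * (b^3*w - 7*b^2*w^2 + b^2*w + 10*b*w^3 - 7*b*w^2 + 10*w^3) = b^5*w - 11*b^4*w^2 + b^4*w + 26*b^3*w^3 - 11*b^3*w^2 + 44*b^2*w^4 + 26*b^2*w^3 - 120*b*w^5 + 44*b*w^4 - 120*w^5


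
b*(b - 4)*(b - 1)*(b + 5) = b^4 - 21*b^2 + 20*b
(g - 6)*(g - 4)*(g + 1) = g^3 - 9*g^2 + 14*g + 24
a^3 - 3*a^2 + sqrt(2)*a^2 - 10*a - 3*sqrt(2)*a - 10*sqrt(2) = (a - 5)*(a + 2)*(a + sqrt(2))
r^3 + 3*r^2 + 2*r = r*(r + 1)*(r + 2)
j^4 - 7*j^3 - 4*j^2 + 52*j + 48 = (j - 6)*(j - 4)*(j + 1)*(j + 2)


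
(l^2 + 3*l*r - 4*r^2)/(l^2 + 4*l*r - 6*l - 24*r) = (l - r)/(l - 6)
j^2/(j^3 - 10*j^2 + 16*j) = j/(j^2 - 10*j + 16)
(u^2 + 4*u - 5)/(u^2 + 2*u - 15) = (u - 1)/(u - 3)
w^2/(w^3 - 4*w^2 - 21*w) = w/(w^2 - 4*w - 21)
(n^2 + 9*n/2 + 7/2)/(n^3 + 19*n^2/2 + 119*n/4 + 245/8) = 4*(n + 1)/(4*n^2 + 24*n + 35)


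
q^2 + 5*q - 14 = (q - 2)*(q + 7)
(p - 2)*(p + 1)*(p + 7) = p^3 + 6*p^2 - 9*p - 14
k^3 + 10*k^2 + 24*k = k*(k + 4)*(k + 6)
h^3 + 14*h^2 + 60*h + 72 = (h + 2)*(h + 6)^2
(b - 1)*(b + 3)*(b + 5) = b^3 + 7*b^2 + 7*b - 15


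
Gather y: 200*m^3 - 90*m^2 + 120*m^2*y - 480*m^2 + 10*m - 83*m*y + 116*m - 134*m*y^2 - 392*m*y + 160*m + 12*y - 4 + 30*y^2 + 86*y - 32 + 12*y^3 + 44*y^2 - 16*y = 200*m^3 - 570*m^2 + 286*m + 12*y^3 + y^2*(74 - 134*m) + y*(120*m^2 - 475*m + 82) - 36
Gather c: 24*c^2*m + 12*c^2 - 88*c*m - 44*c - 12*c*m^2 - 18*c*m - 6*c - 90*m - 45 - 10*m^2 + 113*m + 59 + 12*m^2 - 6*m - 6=c^2*(24*m + 12) + c*(-12*m^2 - 106*m - 50) + 2*m^2 + 17*m + 8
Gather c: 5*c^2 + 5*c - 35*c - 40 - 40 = 5*c^2 - 30*c - 80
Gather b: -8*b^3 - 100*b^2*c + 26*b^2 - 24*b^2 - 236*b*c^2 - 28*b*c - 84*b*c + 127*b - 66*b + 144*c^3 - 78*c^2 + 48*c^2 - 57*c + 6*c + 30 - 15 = -8*b^3 + b^2*(2 - 100*c) + b*(-236*c^2 - 112*c + 61) + 144*c^3 - 30*c^2 - 51*c + 15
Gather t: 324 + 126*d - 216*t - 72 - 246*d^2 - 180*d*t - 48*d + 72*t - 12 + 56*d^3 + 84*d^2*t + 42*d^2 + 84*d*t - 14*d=56*d^3 - 204*d^2 + 64*d + t*(84*d^2 - 96*d - 144) + 240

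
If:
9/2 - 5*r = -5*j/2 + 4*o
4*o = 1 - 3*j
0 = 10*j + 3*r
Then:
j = -3/19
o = 7/19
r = 10/19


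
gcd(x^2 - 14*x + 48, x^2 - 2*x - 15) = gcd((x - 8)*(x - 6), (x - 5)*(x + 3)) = 1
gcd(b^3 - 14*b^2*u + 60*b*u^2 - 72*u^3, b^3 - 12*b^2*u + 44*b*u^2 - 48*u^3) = b^2 - 8*b*u + 12*u^2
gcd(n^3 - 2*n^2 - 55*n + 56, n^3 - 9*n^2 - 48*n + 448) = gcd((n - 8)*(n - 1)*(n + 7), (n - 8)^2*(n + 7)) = n^2 - n - 56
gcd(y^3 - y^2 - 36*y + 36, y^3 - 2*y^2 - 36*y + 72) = y^2 - 36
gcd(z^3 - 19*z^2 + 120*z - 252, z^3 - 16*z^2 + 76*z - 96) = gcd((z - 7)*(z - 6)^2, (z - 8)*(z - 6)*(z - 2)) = z - 6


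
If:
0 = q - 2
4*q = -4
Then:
No Solution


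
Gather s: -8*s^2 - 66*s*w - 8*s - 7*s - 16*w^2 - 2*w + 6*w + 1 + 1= -8*s^2 + s*(-66*w - 15) - 16*w^2 + 4*w + 2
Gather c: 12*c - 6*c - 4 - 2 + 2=6*c - 4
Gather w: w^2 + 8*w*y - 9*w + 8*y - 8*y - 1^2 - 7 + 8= w^2 + w*(8*y - 9)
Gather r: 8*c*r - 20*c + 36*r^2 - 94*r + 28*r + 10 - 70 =-20*c + 36*r^2 + r*(8*c - 66) - 60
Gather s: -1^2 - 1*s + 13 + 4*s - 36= 3*s - 24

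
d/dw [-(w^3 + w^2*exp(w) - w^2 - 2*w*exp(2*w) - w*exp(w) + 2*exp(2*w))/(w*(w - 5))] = (-w^4*exp(w) - w^4 + 4*w^3*exp(2*w) + 6*w^3*exp(w) + 10*w^3 - 26*w^2*exp(2*w) - w^2*exp(w) - 5*w^2 + 24*w*exp(2*w) - 10*exp(2*w))/(w^2*(w^2 - 10*w + 25))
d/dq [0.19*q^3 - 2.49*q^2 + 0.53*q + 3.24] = 0.57*q^2 - 4.98*q + 0.53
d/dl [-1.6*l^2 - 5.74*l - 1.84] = -3.2*l - 5.74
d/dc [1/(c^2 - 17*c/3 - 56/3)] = 3*(17 - 6*c)/(-3*c^2 + 17*c + 56)^2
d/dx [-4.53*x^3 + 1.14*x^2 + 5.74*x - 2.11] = -13.59*x^2 + 2.28*x + 5.74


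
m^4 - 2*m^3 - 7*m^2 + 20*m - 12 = (m - 2)^2*(m - 1)*(m + 3)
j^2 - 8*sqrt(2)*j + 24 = (j - 6*sqrt(2))*(j - 2*sqrt(2))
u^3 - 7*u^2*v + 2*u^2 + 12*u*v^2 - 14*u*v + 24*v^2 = (u + 2)*(u - 4*v)*(u - 3*v)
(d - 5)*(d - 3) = d^2 - 8*d + 15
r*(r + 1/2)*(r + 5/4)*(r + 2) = r^4 + 15*r^3/4 + 33*r^2/8 + 5*r/4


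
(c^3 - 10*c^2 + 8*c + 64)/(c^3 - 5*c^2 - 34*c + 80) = (c^2 - 2*c - 8)/(c^2 + 3*c - 10)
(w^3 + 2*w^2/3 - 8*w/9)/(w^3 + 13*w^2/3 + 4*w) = (w - 2/3)/(w + 3)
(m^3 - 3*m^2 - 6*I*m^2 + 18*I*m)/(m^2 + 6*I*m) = (m^2 - 3*m - 6*I*m + 18*I)/(m + 6*I)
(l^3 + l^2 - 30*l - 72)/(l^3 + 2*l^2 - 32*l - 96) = (l + 3)/(l + 4)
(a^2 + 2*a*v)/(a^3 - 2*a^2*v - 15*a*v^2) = (-a - 2*v)/(-a^2 + 2*a*v + 15*v^2)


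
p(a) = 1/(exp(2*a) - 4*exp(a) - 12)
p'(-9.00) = 0.00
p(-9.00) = -0.08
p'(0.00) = 0.01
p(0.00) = -0.07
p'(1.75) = -11.93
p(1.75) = -0.53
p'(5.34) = -0.00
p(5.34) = 0.00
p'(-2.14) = 0.00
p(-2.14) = -0.08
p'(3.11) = -0.01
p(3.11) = 0.00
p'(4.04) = -0.00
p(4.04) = 0.00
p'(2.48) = -0.03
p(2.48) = 0.01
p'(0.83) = -0.01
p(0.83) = -0.06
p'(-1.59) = 0.00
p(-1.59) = -0.08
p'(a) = (-2*exp(2*a) + 4*exp(a))/(exp(2*a) - 4*exp(a) - 12)^2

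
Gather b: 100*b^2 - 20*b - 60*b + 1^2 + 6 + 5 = 100*b^2 - 80*b + 12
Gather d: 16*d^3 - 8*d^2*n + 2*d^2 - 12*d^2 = 16*d^3 + d^2*(-8*n - 10)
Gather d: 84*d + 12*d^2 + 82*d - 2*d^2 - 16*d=10*d^2 + 150*d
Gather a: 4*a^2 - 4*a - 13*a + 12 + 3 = 4*a^2 - 17*a + 15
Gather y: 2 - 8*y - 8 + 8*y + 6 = 0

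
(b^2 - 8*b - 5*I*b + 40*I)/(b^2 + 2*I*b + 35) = (b - 8)/(b + 7*I)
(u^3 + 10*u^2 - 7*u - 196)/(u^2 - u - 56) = (u^2 + 3*u - 28)/(u - 8)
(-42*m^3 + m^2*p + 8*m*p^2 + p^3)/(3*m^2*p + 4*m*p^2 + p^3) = (-14*m^2 + 5*m*p + p^2)/(p*(m + p))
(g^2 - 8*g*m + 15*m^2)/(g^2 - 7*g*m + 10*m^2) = (g - 3*m)/(g - 2*m)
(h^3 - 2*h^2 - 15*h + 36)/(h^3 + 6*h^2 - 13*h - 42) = (h^2 + h - 12)/(h^2 + 9*h + 14)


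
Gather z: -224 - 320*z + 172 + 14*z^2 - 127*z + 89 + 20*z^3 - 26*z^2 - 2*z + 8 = 20*z^3 - 12*z^2 - 449*z + 45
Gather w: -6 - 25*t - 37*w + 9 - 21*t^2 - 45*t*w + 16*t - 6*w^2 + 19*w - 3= -21*t^2 - 9*t - 6*w^2 + w*(-45*t - 18)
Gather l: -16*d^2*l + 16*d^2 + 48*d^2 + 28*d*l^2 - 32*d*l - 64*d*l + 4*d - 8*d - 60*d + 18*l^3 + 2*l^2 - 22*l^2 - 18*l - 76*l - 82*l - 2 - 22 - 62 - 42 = 64*d^2 - 64*d + 18*l^3 + l^2*(28*d - 20) + l*(-16*d^2 - 96*d - 176) - 128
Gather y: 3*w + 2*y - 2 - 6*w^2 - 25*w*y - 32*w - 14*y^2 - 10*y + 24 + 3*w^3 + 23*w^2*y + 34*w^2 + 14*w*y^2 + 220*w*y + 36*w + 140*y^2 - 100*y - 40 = 3*w^3 + 28*w^2 + 7*w + y^2*(14*w + 126) + y*(23*w^2 + 195*w - 108) - 18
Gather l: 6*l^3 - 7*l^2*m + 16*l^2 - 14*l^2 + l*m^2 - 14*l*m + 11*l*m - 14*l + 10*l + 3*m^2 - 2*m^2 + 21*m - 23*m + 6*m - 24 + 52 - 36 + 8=6*l^3 + l^2*(2 - 7*m) + l*(m^2 - 3*m - 4) + m^2 + 4*m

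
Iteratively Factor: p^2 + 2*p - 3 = (p - 1)*(p + 3)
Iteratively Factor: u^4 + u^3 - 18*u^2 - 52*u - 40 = (u + 2)*(u^3 - u^2 - 16*u - 20) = (u + 2)^2*(u^2 - 3*u - 10) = (u - 5)*(u + 2)^2*(u + 2)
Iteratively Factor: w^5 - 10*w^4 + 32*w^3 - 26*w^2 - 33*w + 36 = (w - 1)*(w^4 - 9*w^3 + 23*w^2 - 3*w - 36) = (w - 4)*(w - 1)*(w^3 - 5*w^2 + 3*w + 9) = (w - 4)*(w - 3)*(w - 1)*(w^2 - 2*w - 3) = (w - 4)*(w - 3)^2*(w - 1)*(w + 1)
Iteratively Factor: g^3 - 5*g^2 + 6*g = (g - 2)*(g^2 - 3*g) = (g - 3)*(g - 2)*(g)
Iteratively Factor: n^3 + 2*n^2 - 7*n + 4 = (n + 4)*(n^2 - 2*n + 1) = (n - 1)*(n + 4)*(n - 1)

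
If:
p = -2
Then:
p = -2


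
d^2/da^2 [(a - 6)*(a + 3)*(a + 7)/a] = 2 - 252/a^3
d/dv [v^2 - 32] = 2*v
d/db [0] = 0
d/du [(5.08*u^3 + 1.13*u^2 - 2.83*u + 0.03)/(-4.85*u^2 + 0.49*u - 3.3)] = (-24.638*u^4 + 4.9784*u^3 - 63.4638*u^2 - 7.167*u + 9.3243)/(23.5225*u^4 - 4.753*u^3 + 32.2501*u^2 - 3.234*u + 10.89)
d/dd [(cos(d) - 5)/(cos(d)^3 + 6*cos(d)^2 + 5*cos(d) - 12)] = (-117*cos(d) - 9*cos(2*d) + cos(3*d) - 35)*sin(d)/(2*(cos(d)^3 + 6*cos(d)^2 + 5*cos(d) - 12)^2)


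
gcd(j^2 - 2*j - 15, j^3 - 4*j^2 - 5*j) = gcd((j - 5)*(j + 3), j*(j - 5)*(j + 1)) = j - 5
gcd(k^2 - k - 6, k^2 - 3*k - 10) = k + 2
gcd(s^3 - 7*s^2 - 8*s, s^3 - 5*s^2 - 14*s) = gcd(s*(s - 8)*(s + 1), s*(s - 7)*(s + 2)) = s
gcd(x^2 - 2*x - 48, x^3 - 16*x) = 1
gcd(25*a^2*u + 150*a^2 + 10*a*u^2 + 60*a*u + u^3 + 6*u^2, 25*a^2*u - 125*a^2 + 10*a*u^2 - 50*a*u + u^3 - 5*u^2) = 25*a^2 + 10*a*u + u^2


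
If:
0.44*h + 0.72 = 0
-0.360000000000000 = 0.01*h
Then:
No Solution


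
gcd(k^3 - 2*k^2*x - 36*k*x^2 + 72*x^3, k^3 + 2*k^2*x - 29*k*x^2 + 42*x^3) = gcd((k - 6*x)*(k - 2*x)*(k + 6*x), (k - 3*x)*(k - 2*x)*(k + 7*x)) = -k + 2*x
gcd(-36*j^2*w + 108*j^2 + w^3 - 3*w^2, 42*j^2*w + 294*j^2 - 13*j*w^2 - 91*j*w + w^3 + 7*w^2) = -6*j + w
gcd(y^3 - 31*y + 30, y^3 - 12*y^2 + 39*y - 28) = y - 1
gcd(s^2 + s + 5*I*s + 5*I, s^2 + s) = s + 1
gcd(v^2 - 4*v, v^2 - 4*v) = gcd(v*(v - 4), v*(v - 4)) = v^2 - 4*v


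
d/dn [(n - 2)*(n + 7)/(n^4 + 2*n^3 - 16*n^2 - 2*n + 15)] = (-2*n^5 - 17*n^4 + 36*n^3 + 162*n^2 - 418*n + 47)/(n^8 + 4*n^7 - 28*n^6 - 68*n^5 + 278*n^4 + 124*n^3 - 476*n^2 - 60*n + 225)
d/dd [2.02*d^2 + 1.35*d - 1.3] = 4.04*d + 1.35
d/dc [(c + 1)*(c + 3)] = 2*c + 4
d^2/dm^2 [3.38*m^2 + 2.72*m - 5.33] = 6.76000000000000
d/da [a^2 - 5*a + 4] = 2*a - 5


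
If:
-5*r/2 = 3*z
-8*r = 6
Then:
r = -3/4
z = 5/8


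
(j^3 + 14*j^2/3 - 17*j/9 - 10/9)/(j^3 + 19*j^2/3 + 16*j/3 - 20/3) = (j + 1/3)/(j + 2)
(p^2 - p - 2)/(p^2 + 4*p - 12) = (p + 1)/(p + 6)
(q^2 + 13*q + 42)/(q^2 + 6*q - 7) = (q + 6)/(q - 1)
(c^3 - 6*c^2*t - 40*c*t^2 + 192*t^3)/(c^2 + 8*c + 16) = (c^3 - 6*c^2*t - 40*c*t^2 + 192*t^3)/(c^2 + 8*c + 16)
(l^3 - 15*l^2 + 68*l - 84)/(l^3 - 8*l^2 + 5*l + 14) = (l - 6)/(l + 1)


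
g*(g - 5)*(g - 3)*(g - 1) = g^4 - 9*g^3 + 23*g^2 - 15*g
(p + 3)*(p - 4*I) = p^2 + 3*p - 4*I*p - 12*I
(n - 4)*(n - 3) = n^2 - 7*n + 12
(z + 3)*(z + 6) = z^2 + 9*z + 18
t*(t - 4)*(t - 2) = t^3 - 6*t^2 + 8*t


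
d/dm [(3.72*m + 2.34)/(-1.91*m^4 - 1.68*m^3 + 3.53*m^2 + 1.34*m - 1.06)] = (21.3156*m^4 + 30.3768*m^3 - 1.338*m^2 - 16.5204*m - 7.0788)/(3.6481*m^8 + 6.4176*m^7 - 10.6622*m^6 - 16.9796*m^5 + 12.0077*m^4 + 13.022*m^3 - 5.688*m^2 - 2.8408*m + 1.1236)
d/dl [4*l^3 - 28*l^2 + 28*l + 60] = 12*l^2 - 56*l + 28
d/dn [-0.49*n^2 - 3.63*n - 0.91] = -0.98*n - 3.63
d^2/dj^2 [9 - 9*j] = 0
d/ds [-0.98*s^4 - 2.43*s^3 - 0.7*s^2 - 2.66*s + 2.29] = -3.92*s^3 - 7.29*s^2 - 1.4*s - 2.66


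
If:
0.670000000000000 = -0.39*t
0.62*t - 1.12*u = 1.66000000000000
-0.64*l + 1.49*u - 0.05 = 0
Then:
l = -5.74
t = -1.72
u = -2.43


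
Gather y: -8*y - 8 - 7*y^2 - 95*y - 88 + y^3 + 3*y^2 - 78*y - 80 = y^3 - 4*y^2 - 181*y - 176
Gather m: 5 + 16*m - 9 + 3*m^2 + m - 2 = 3*m^2 + 17*m - 6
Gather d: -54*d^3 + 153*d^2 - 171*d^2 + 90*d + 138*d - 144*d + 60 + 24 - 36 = -54*d^3 - 18*d^2 + 84*d + 48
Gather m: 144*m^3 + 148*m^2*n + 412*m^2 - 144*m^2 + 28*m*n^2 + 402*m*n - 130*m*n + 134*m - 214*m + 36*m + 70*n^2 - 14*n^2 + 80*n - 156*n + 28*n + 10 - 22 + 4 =144*m^3 + m^2*(148*n + 268) + m*(28*n^2 + 272*n - 44) + 56*n^2 - 48*n - 8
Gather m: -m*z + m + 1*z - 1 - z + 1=m*(1 - z)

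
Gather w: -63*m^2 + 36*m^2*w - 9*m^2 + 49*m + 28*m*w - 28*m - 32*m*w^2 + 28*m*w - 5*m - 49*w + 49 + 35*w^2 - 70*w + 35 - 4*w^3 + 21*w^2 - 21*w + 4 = -72*m^2 + 16*m - 4*w^3 + w^2*(56 - 32*m) + w*(36*m^2 + 56*m - 140) + 88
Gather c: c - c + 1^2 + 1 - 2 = 0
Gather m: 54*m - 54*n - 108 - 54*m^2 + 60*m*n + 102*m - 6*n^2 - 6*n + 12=-54*m^2 + m*(60*n + 156) - 6*n^2 - 60*n - 96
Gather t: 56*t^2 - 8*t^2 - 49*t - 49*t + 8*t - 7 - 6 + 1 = 48*t^2 - 90*t - 12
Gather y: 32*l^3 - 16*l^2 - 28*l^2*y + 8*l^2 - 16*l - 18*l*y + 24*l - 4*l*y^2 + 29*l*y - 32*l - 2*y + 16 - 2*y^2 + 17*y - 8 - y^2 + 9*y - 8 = 32*l^3 - 8*l^2 - 24*l + y^2*(-4*l - 3) + y*(-28*l^2 + 11*l + 24)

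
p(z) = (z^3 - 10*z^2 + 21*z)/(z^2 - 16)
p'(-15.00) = 0.69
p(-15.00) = -28.42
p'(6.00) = 0.99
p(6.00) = -0.90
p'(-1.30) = -4.23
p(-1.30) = 3.24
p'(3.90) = 150.38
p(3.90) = 13.77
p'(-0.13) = -1.48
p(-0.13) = 0.18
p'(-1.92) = -7.86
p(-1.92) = 6.84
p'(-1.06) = -3.40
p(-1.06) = 2.33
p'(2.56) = 0.83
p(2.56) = -0.53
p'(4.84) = 2.63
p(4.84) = -2.59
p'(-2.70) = -21.75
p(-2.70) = 17.14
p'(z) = -2*z*(z^3 - 10*z^2 + 21*z)/(z^2 - 16)^2 + (3*z^2 - 20*z + 21)/(z^2 - 16)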